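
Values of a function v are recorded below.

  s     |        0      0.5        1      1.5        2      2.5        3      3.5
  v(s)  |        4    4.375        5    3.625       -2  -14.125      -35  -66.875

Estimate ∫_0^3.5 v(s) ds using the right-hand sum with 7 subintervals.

-52.5

Δs = 0.5.
Sum = 0.5·[4.375 + 5 + 3.625 + (-2) + (-14.125) + (-35) + (-66.875)] = -52.5.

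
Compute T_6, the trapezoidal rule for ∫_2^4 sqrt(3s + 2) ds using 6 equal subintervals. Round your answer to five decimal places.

6.61120

Δs = (4 − 2)/6 = 1/3.
f(2) ≈ 2.82843, f(7/3) ≈ 3.00000, f(8/3) ≈ 3.16228, f(3) ≈ 3.31662, f(10/3) ≈ 3.46410, f(11/3) ≈ 3.60555, f(4) ≈ 3.74166.
T_6 = (Δs/2)·[f(s_0) + 2f(s_1) + ... + 2f(s_{5}) + f(s_6)].
Sum ≈ 6.61120.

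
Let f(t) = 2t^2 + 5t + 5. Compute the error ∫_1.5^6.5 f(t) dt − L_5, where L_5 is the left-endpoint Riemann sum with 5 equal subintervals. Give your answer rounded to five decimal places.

Exact integral: ∫_1.5^6.5 f(t) dt ≈ 305.8333333.
L_5 = 255.
Error ≈ 305.8333333 − 255 ≈ 50.83333.

50.83333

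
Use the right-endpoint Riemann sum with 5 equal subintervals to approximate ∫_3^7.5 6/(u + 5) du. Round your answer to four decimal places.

Δu = (7.5 − 3)/5 = 0.9.
Right endpoints: 3.9, 4.8, 5.7, 6.6, 7.5.
f(3.9) = 60/89, f(4.8) = 30/49, f(5.7) = 60/107, f(6.6) = 15/29, f(7.5) = 0.48.
Sum = Δu · [f(3.9) + f(4.8) + f(5.7) + f(6.6) + f(7.5)].
Sum ≈ 2.5600.

2.5600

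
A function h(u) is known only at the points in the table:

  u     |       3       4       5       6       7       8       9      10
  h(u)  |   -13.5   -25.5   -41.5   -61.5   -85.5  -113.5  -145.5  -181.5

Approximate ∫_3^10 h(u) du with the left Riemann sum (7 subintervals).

-486.5

Δu = 1.
Sum = 1·[(-13.5) + (-25.5) + (-41.5) + (-61.5) + (-85.5) + (-113.5) + (-145.5)] = -486.5.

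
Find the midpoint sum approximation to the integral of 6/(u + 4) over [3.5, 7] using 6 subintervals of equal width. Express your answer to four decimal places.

2.2971

Δu = (7 − 3.5)/6 = 7/12.
Midpoints: 91/24, 4.375, 119/24, 133/24, 6.125, 161/24.
f(91/24) = 144/187, f(4.375) = 48/67, f(119/24) = 144/215, f(133/24) = 144/229, f(6.125) = 16/27, f(161/24) = 144/257.
Sum = Δu · [f(91/24) + f(4.375) + f(119/24) + ...].
Sum ≈ 2.2971.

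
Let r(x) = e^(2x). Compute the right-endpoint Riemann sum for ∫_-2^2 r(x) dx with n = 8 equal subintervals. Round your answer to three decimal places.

Δx = (2 − (-2))/8 = 0.5.
Right endpoints: -1.5, -1, -0.5, 0, 0.5, 1, 1.5, 2.
r(-1.5) ≈ 0.050, r(-1) ≈ 0.135, r(-0.5) ≈ 0.368, r(0) ≈ 1.000, r(0.5) ≈ 2.718, r(1) ≈ 7.389, r(1.5) ≈ 20.086, r(2) ≈ 54.598.
Sum = Δx · [r(-1.5) + r(-1) + r(-0.5) + ...].
Sum ≈ 43.172.

43.172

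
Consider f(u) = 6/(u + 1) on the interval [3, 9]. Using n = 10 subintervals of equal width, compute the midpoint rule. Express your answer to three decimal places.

Δu = (9 − 3)/10 = 0.6.
Midpoints: 3.3, 3.9, 4.5, 5.1, 5.7, 6.3, 6.9, 7.5, 8.1, 8.7.
f(3.3) = 60/43, f(3.9) = 60/49, f(4.5) = 12/11, f(5.1) = 60/61, f(5.7) = 60/67, f(6.3) = 60/73, f(6.9) = 60/79, f(7.5) = 12/17, f(8.1) = 60/91, f(8.7) = 60/97.
Sum = Δu · [f(3.3) + f(3.9) + f(4.5) + ...].
Sum ≈ 5.493.

5.493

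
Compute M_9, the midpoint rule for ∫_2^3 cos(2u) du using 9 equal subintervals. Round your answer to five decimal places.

Δu = (3 − 2)/9 = 1/9.
Midpoints: 37/18, 13/6, 41/18, 43/18, 2.5, 47/18, 49/18, 17/6, 53/18.
f(37/18) ≈ -0.56570, f(13/6) ≈ -0.37004, f(41/18) ≈ -0.15619, f(43/18) ≈ 0.06534, f(2.5) ≈ 0.28366, f(47/18) ≈ 0.48803, f(49/18) ≈ 0.66840, f(17/6) ≈ 0.81590, f(53/18) ≈ 0.92327.
Sum = Δu · [f(37/18) + f(13/6) + f(41/18) + ...].
Sum ≈ 0.23919.

0.23919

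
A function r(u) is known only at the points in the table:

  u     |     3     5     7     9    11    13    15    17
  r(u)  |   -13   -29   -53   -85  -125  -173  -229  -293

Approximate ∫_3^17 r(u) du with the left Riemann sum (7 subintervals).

Δu = 2.
Sum = 2·[(-13) + (-29) + (-53) + (-85) + (-125) + (-173) + (-229)] = -1414.

-1414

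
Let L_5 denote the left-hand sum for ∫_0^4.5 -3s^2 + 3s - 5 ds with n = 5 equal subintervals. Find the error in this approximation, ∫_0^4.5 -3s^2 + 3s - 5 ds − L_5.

-19.44

Exact integral: ∫_0^4.5 f(s) ds = -83.25.
L_5 = -63.81.
Error = -83.25 − (-63.81) = -19.44.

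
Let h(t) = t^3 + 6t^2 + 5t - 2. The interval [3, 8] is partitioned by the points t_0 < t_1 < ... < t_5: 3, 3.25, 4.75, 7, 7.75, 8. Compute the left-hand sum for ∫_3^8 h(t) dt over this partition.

Subinterval widths: 0.25, 1.5, 2.25, 0.75, 0.25.
Left endpoints: 3, 3.25, 4.75, 7, 7.75.
h(3) = 94, h(3.25) = 111.953125, h(4.75) = 264.296875, h(7) = 670, h(7.75) = 862.609375.
Sum = Σ Δt_i · h(t_i).
Sum = 1504.25.

1504.25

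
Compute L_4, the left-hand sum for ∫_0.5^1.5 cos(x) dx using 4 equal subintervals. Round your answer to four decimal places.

0.6162

Δx = (1.5 − 0.5)/4 = 0.25.
Left endpoints: 0.5, 0.75, 1, 1.25.
f(0.5) ≈ 0.8776, f(0.75) ≈ 0.7317, f(1) ≈ 0.5403, f(1.25) ≈ 0.3153.
Sum = Δx · [f(0.5) + f(0.75) + f(1) + f(1.25)].
Sum ≈ 0.6162.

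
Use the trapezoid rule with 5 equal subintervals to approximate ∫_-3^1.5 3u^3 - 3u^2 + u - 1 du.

-101.12625

Δu = (1.5 − (-3))/5 = 0.9.
f(-3) = -112, f(-2.1) = -44.113, f(-1.2) = -11.704, f(-0.3) = -1.651, f(0.6) = -0.832, f(1.5) = 3.875.
T_5 = (Δu/2)·[f(u_0) + 2f(u_1) + ... + 2f(u_{4}) + f(u_5)].
Sum = -101.12625.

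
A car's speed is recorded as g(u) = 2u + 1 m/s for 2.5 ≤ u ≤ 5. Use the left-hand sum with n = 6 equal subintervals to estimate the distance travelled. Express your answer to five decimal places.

20.20833

Δu = (5 − 2.5)/6 = 5/12.
Left endpoints: 2.5, 35/12, 10/3, 3.75, 25/6, 55/12.
g(2.5) = 6, g(35/12) = 41/6, g(10/3) = 23/3, g(3.75) = 8.5, g(25/6) = 28/3, g(55/12) = 61/6.
Sum = Δu · [g(2.5) + g(35/12) + g(10/3) + ...].
Sum ≈ 20.20833.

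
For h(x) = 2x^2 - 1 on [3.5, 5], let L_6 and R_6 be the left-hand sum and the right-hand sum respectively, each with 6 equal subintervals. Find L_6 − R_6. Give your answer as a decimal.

-6.375

L_6 = 50.09375.
R_6 = 56.46875.
L_6 − R_6 = -6.375.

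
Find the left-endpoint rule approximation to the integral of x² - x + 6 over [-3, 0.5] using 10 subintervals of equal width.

36.631875

Δx = (0.5 − (-3))/10 = 0.35.
Left endpoints: -3, -2.65, -2.3, -1.95, -1.6, -1.25, -0.9, -0.55, -0.2, 0.15.
f(-3) = 18, f(-2.65) = 15.6725, f(-2.3) = 13.59, f(-1.95) = 11.7525, f(-1.6) = 10.16, f(-1.25) = 8.8125, f(-0.9) = 7.71, f(-0.55) = 6.8525, f(-0.2) = 6.24, f(0.15) = 5.8725.
Sum = Δx · [f(-3) + f(-2.65) + f(-2.3) + ...].
Sum = 36.631875.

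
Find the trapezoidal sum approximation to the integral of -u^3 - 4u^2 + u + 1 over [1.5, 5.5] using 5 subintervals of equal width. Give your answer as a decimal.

Δu = (5.5 − 1.5)/5 = 0.8.
f(1.5) = -9.875, f(2.3) = -30.027, f(3.1) = -64.131, f(3.9) = -115.259, f(4.7) = -186.483, f(5.5) = -280.875.
T_5 = (Δu/2)·[f(u_0) + 2f(u_1) + ... + 2f(u_{4}) + f(u_5)].
Sum = -433.02.

-433.02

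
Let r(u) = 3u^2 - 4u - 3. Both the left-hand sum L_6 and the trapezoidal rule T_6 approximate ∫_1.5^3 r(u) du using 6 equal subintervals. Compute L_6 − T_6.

-1.78125

L_6 = 3.890625.
T_6 = 5.671875.
L_6 − T_6 = -1.78125.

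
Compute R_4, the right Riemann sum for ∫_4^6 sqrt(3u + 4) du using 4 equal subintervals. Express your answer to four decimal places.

8.8802

Δu = (6 − 4)/4 = 0.5.
Right endpoints: 4.5, 5, 5.5, 6.
f(4.5) ≈ 4.1833, f(5) ≈ 4.3589, f(5.5) ≈ 4.5277, f(6) ≈ 4.6904.
Sum = Δu · [f(4.5) + f(5) + f(5.5) + f(6)].
Sum ≈ 8.8802.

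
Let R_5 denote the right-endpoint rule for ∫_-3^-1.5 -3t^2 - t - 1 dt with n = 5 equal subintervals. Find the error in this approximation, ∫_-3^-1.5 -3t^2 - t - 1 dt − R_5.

Exact integral: ∫_-3^-1.5 f(t) dt = -21.75.
R_5 = -19.005.
Error = -21.75 − (-19.005) = -2.745.

-2.745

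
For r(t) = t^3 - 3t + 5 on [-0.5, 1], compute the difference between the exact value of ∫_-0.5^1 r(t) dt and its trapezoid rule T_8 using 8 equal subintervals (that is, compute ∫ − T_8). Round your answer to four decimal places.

Exact integral: ∫_-0.5^1 r(t) dt = 6.609375.
T_8 ≈ 6.615967.
Error ≈ 6.609375 − 6.615967 ≈ -0.0066.

-0.0066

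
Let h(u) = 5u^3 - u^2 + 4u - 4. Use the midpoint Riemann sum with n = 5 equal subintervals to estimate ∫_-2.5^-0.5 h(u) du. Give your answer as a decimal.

-73.29

Δu = (-0.5 − (-2.5))/5 = 0.4.
Midpoints: -2.3, -1.9, -1.5, -1.1, -0.7.
h(-2.3) = -79.325, h(-1.9) = -49.505, h(-1.5) = -29.125, h(-1.1) = -16.265, h(-0.7) = -9.005.
Sum = Δu · [h(-2.3) + h(-1.9) + h(-1.5) + h(-1.1) + h(-0.7)].
Sum = -73.29.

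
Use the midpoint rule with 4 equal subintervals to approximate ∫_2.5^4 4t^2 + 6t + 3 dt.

Δt = (4 − 2.5)/4 = 0.375.
Midpoints: 2.6875, 3.0625, 3.4375, 3.8125.
f(2.6875) = 48.015625, f(3.0625) = 58.890625, f(3.4375) = 70.890625, f(3.8125) = 84.015625.
Sum = Δt · [f(2.6875) + f(3.0625) + f(3.4375) + f(3.8125)].
Sum = 98.1796875.

98.1796875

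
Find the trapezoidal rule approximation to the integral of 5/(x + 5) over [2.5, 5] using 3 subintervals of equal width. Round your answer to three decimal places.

Δx = (5 − 2.5)/3 = 5/6.
f(2.5) = 2/3, f(10/3) = 0.6, f(25/6) = 6/11, f(5) = 0.5.
T_3 = (Δx/2)·[f(x_0) + 2f(x_1) + 2f(x_2) + f(x_3)].
Sum ≈ 1.441.

1.441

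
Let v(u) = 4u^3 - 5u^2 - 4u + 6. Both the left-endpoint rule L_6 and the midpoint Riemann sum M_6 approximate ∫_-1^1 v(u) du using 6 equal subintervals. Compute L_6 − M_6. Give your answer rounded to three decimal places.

L_6 ≈ 8.48148.
M_6 ≈ 8.75926.
L_6 − M_6 ≈ -0.278.

-0.278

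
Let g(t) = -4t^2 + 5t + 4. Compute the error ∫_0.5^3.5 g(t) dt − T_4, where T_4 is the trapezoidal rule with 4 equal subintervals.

Exact integral: ∫_0.5^3.5 g(t) dt = -15.
T_4 = -16.125.
Error = -15 − (-16.125) = 1.125.

1.125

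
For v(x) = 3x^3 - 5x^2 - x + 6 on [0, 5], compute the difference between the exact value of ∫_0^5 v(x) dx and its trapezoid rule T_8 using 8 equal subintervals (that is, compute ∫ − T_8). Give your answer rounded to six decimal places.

Exact integral: ∫_0^5 v(x) dx ≈ 277.91666667.
T_8 = 283.61328125.
Error ≈ 277.91666667 − 283.61328125 ≈ -5.696615.

-5.696615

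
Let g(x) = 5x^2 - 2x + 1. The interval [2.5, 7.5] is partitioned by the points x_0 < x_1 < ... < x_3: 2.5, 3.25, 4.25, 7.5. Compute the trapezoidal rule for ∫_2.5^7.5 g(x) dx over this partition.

661.875

Subinterval widths: 0.75, 1, 3.25.
g(2.5) = 27.25, g(3.25) = 47.3125, g(4.25) = 82.8125, g(7.5) = 267.25.
On each subinterval the trapezoid contributes (Δx_i/2)·[g(x_{i-1}) + g(x_i)].
Sum = 661.875.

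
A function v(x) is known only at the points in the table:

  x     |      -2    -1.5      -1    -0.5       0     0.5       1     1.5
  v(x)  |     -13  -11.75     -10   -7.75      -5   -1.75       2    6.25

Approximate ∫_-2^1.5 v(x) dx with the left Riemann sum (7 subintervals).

-23.625

Δx = 0.5.
Sum = 0.5·[(-13) + (-11.75) + (-10) + (-7.75) + (-5) + (-1.75) + 2] = -23.625.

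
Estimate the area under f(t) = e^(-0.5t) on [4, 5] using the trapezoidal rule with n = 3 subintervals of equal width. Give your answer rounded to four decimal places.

0.1067

Δt = (5 − 4)/3 = 1/3.
f(4) ≈ 0.1353, f(13/3) ≈ 0.1146, f(14/3) ≈ 0.0970, f(5) ≈ 0.0821.
T_3 = (Δt/2)·[f(t_0) + 2f(t_1) + 2f(t_2) + f(t_3)].
Sum ≈ 0.1067.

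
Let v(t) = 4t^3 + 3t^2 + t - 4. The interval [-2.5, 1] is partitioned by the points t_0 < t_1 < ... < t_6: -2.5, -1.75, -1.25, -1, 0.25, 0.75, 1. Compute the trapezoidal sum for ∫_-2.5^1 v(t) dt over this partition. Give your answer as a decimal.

Subinterval widths: 0.75, 0.5, 0.25, 1.25, 0.5, 0.25.
v(-2.5) = -50.25, v(-1.75) = -18, v(-1.25) = -8.375, v(-1) = -6, v(0.25) = -3.5, v(0.75) = 0.125, v(1) = 4.
On each subinterval the trapezoid contributes (Δt_i/2)·[v(t_{i-1}) + v(t_i)].
Sum = -40.25.

-40.25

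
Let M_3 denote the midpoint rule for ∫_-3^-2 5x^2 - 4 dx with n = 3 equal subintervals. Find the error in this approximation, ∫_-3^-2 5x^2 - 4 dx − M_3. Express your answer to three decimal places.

0.046

Exact integral: ∫_-3^-2 f(x) dx ≈ 27.66667.
M_3 ≈ 27.62037.
Error ≈ 27.66667 − 27.62037 ≈ 0.046.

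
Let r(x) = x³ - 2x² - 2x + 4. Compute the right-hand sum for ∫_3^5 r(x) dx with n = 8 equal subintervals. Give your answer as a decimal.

70.625

Δx = (5 − 3)/8 = 0.25.
Right endpoints: 3.25, 3.5, 3.75, 4, 4.25, 4.5, 4.75, 5.
r(3.25) = 10.703125, r(3.5) = 15.375, r(3.75) = 21.109375, r(4) = 28, r(4.25) = 36.140625, r(4.5) = 45.625, r(4.75) = 56.546875, r(5) = 69.
Sum = Δx · [r(3.25) + r(3.5) + r(3.75) + ...].
Sum = 70.625.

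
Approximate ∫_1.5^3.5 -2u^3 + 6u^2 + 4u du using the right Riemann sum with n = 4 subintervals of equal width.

Δu = (3.5 − 1.5)/4 = 0.5.
Right endpoints: 2, 2.5, 3, 3.5.
f(2) = 16, f(2.5) = 16.25, f(3) = 12, f(3.5) = 1.75.
Sum = Δu · [f(2) + f(2.5) + f(3) + f(3.5)].
Sum = 23.

23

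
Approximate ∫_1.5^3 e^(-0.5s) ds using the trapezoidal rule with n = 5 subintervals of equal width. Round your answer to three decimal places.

0.499

Δs = (3 − 1.5)/5 = 0.3.
f(1.5) ≈ 0.472, f(1.8) ≈ 0.407, f(2.1) ≈ 0.350, f(2.4) ≈ 0.301, f(2.7) ≈ 0.259, f(3) ≈ 0.223.
T_5 = (Δs/2)·[f(s_0) + 2f(s_1) + ... + 2f(s_{4}) + f(s_5)].
Sum ≈ 0.499.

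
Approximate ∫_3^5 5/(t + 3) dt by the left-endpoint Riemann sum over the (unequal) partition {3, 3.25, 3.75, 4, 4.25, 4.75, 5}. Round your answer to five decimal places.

Subinterval widths: 0.25, 0.5, 0.25, 0.25, 0.5, 0.25.
Left endpoints: 3, 3.25, 3.75, 4, 4.25, 4.75.
f(3) = 5/6, f(3.25) = 0.8, f(3.75) = 20/27, f(4) = 5/7, f(4.25) = 20/29, f(4.75) = 20/31.
Sum = Σ Δt_i · f(t_i).
Sum ≈ 1.47821.

1.47821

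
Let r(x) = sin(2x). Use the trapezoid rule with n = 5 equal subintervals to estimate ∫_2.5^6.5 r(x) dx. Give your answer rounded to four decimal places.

Δx = (6.5 − 2.5)/5 = 0.8.
r(2.5) ≈ -0.9589, r(3.3) ≈ 0.3115, r(4.1) ≈ 0.9407, r(4.9) ≈ -0.3665, r(5.7) ≈ -0.9193, r(6.5) ≈ 0.4202.
T_5 = (Δx/2)·[r(x_0) + 2r(x_1) + ... + 2r(x_{4}) + r(x_5)].
Sum ≈ -0.2423.

-0.2423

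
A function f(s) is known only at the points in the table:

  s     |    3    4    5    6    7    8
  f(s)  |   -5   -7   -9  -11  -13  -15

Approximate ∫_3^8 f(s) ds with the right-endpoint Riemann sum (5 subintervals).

Δs = 1.
Sum = 1·[(-7) + (-9) + (-11) + (-13) + (-15)] = -55.

-55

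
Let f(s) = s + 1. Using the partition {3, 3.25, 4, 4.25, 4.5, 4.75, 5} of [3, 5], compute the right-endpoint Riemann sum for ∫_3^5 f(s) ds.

10.4375

Subinterval widths: 0.25, 0.75, 0.25, 0.25, 0.25, 0.25.
Right endpoints: 3.25, 4, 4.25, 4.5, 4.75, 5.
f(3.25) = 4.25, f(4) = 5, f(4.25) = 5.25, f(4.5) = 5.5, f(4.75) = 5.75, f(5) = 6.
Sum = Σ Δs_i · f(s_i).
Sum = 10.4375.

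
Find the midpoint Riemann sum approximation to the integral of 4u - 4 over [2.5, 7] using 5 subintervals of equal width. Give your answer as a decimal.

Δu = (7 − 2.5)/5 = 0.9.
Midpoints: 2.95, 3.85, 4.75, 5.65, 6.55.
f(2.95) = 7.8, f(3.85) = 11.4, f(4.75) = 15, f(5.65) = 18.6, f(6.55) = 22.2.
Sum = Δu · [f(2.95) + f(3.85) + f(4.75) + f(5.65) + f(6.55)].
Sum = 67.5.

67.5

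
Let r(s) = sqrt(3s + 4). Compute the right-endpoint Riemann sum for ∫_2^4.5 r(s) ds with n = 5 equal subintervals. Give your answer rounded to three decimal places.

Δs = (4.5 − 2)/5 = 0.5.
Right endpoints: 2.5, 3, 3.5, 4, 4.5.
r(2.5) ≈ 3.391, r(3) ≈ 3.606, r(3.5) ≈ 3.808, r(4) ≈ 4.000, r(4.5) ≈ 4.183.
Sum = Δs · [r(2.5) + r(3) + r(3.5) + r(4) + r(4.5)].
Sum ≈ 9.494.

9.494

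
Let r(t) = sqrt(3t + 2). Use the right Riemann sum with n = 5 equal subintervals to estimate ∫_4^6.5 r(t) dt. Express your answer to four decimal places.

Δt = (6.5 − 4)/5 = 0.5.
Right endpoints: 4.5, 5, 5.5, 6, 6.5.
r(4.5) ≈ 3.9370, r(5) ≈ 4.1231, r(5.5) ≈ 4.3012, r(6) ≈ 4.4721, r(6.5) ≈ 4.6368.
Sum = Δt · [r(4.5) + r(5) + r(5.5) + r(6) + r(6.5)].
Sum ≈ 10.7351.

10.7351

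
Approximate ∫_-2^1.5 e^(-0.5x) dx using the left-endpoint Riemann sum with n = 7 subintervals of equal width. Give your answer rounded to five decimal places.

5.07668

Δx = (1.5 − (-2))/7 = 0.5.
Left endpoints: -2, -1.5, -1, -0.5, 0, 0.5, 1.
f(-2) ≈ 2.71828, f(-1.5) ≈ 2.11700, f(-1) ≈ 1.64872, f(-0.5) ≈ 1.28403, f(0) ≈ 1.00000, f(0.5) ≈ 0.77880, f(1) ≈ 0.60653.
Sum = Δx · [f(-2) + f(-1.5) + f(-1) + ...].
Sum ≈ 5.07668.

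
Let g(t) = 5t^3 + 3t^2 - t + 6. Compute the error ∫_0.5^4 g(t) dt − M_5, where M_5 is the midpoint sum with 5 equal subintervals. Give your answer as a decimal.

5.2521875

Exact integral: ∫_0.5^4 g(t) dt = 396.921875.
M_5 = 391.6696875.
Error = 396.921875 − 391.6696875 = 5.2521875.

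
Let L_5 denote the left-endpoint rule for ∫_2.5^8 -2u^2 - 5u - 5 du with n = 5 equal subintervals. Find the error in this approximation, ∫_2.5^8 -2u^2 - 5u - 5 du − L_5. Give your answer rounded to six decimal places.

-76.431667

Exact integral: ∫_2.5^8 f(u) du ≈ -502.79166667.
L_5 = -426.36.
Error ≈ -502.79166667 − (-426.36) ≈ -76.431667.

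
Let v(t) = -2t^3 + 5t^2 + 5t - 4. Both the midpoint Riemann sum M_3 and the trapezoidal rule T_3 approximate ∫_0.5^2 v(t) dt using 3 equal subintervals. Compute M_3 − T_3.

M_3 = 8.609375.
T_3 = 8.375.
M_3 − T_3 = 0.234375.

0.234375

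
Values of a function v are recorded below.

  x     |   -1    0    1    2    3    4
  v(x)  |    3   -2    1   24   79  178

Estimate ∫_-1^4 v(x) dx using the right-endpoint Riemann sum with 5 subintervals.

280

Δx = 1.
Sum = 1·[(-2) + 1 + 24 + 79 + 178] = 280.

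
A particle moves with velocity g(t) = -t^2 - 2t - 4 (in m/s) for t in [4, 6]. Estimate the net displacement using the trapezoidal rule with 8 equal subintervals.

Δt = (6 − 4)/8 = 0.25.
g(4) = -28, g(4.25) = -30.5625, g(4.5) = -33.25, g(4.75) = -36.0625, g(5) = -39, g(5.25) = -42.0625, g(5.5) = -45.25, g(5.75) = -48.5625, g(6) = -52.
T_8 = (Δt/2)·[g(t_0) + 2g(t_1) + ... + 2g(t_{7}) + g(t_8)].
Sum = -78.6875.

-78.6875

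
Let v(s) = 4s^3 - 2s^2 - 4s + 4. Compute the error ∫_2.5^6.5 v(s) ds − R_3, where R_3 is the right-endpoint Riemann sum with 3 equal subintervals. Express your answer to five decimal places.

-693.62963

Exact integral: ∫_2.5^6.5 v(s) ds ≈ 1517.3333333.
R_3 ≈ 2210.9629630.
Error ≈ 1517.3333333 − 2210.9629630 ≈ -693.62963.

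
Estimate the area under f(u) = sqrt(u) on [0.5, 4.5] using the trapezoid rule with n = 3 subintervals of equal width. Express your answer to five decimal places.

6.06364

Δu = (4.5 − 0.5)/3 = 4/3.
f(0.5) ≈ 0.70711, f(11/6) ≈ 1.35401, f(19/6) ≈ 1.77951, f(4.5) ≈ 2.12132.
T_3 = (Δu/2)·[f(u_0) + 2f(u_1) + 2f(u_2) + f(u_3)].
Sum ≈ 6.06364.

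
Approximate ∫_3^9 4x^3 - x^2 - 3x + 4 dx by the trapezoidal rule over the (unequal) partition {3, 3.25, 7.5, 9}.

7029.65625

Subinterval widths: 0.25, 4.25, 1.5.
f(3) = 94, f(3.25) = 121, f(7.5) = 1612.75, f(9) = 2812.
On each subinterval the trapezoid contributes (Δx_i/2)·[f(x_{i-1}) + f(x_i)].
Sum = 7029.65625.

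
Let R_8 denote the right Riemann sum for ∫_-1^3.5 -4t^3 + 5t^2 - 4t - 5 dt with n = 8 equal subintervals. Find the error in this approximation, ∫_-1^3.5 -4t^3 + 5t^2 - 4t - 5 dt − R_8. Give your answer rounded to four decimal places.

40.9746

Exact integral: ∫_-1^3.5 f(t) dt = -120.9375.
R_8 ≈ -161.912109.
Error ≈ -120.9375 − (-161.912109) ≈ 40.9746.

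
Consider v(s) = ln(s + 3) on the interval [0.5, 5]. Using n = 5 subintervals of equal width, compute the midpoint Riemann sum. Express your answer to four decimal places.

7.7563

Δs = (5 − 0.5)/5 = 0.9.
Midpoints: 0.95, 1.85, 2.75, 3.65, 4.55.
v(0.95) ≈ 1.3737, v(1.85) ≈ 1.5790, v(2.75) ≈ 1.7492, v(3.65) ≈ 1.8946, v(4.55) ≈ 2.0215.
Sum = Δs · [v(0.95) + v(1.85) + v(2.75) + v(3.65) + v(4.55)].
Sum ≈ 7.7563.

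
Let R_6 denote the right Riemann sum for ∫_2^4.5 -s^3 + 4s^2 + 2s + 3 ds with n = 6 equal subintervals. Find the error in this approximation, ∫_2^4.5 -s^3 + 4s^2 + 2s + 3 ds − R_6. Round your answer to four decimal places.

3.1503

Exact integral: ∫_2^4.5 f(s) ds ≈ 36.067708.
R_6 ≈ 32.917390.
Error ≈ 36.067708 − 32.917390 ≈ 3.1503.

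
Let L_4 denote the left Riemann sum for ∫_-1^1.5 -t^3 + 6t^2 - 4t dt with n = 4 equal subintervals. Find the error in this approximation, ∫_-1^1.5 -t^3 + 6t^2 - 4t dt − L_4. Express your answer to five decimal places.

-3.00293

Exact integral: ∫_-1^1.5 f(t) dt = 5.234375.
L_4 ≈ 8.2373047.
Error ≈ 5.234375 − 8.2373047 ≈ -3.00293.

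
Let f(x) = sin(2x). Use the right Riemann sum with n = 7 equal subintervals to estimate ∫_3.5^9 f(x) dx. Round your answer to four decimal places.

Δx = (9 − 3.5)/7 = 11/14.
Right endpoints: 30/7, 71/14, 41/7, 93/14, 52/7, 115/14, 9.
f(30/7) ≈ 0.7535, f(71/14) ≈ -0.6579, f(41/7) ≈ -0.7527, f(93/14) ≈ 0.6589, f(52/7) ≈ 0.7518, f(115/14) ≈ -0.6598, f(9) ≈ -0.7510.
Sum = Δx · [f(30/7) + f(71/14) + f(41/7) + ...].
Sum ≈ -0.5164.

-0.5164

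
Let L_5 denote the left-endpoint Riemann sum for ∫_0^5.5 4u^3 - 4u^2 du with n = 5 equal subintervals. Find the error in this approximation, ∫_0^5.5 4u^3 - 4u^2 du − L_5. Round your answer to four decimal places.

Exact integral: ∫_0^5.5 f(u) du ≈ 693.229167.
L_5 = 425.92.
Error ≈ 693.229167 − 425.92 ≈ 267.3092.

267.3092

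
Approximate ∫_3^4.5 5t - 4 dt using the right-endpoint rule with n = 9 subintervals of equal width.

22.75

Δt = (4.5 − 3)/9 = 1/6.
Right endpoints: 19/6, 10/3, 3.5, 11/3, 23/6, 4, 25/6, 13/3, 4.5.
f(19/6) = 71/6, f(10/3) = 38/3, f(3.5) = 13.5, f(11/3) = 43/3, f(23/6) = 91/6, f(4) = 16, f(25/6) = 101/6, f(13/3) = 53/3, f(4.5) = 18.5.
Sum = Δt · [f(19/6) + f(10/3) + f(3.5) + ...].
Sum = 22.75.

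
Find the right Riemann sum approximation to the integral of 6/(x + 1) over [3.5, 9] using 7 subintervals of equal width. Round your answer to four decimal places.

Δx = (9 − 3.5)/7 = 11/14.
Right endpoints: 30/7, 71/14, 41/7, 93/14, 52/7, 115/14, 9.
f(30/7) = 42/37, f(71/14) = 84/85, f(41/7) = 0.875, f(93/14) = 84/107, f(52/7) = 42/59, f(115/14) = 28/43, f(9) = 0.6.
Sum = Δx · [f(30/7) + f(71/14) + f(41/7) + ...].
Sum ≈ 4.5151.

4.5151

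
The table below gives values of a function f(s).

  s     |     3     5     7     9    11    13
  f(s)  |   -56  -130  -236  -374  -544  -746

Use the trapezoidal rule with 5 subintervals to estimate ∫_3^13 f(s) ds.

Δs = 2.
T_5 = (2/2)·[(-56) + 2·(-130) + 2·(-236) + 2·(-374) + 2·(-544) + (-746)] = -3370.

-3370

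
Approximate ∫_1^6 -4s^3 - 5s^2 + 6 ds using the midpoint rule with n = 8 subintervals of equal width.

Δs = (6 − 1)/8 = 0.625.
Midpoints: 1.3125, 1.9375, 2.5625, 3.1875, 3.8125, 4.4375, 5.0625, 5.6875.
f(1.3125) = -11937/1024, f(1.9375) = -42867/1024, f(2.5625) = -96397/1024, f(3.1875) = -178527/1024, f(3.8125) = -295257/1024, f(4.4375) = -452587/1024, f(5.0625) = -656517/1024, f(5.6875) = -913047/1024.
Sum = Δs · [f(1.3125) + f(1.9375) + f(2.5625) + ...].
Sum = -1615.68359375.

-1615.68359375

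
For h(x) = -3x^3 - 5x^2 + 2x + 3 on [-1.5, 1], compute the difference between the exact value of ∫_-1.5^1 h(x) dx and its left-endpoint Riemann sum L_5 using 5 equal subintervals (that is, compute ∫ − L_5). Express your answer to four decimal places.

-0.1823

Exact integral: ∫_-1.5^1 h(x) dx ≈ 2.005208.
L_5 = 2.1875.
Error ≈ 2.005208 − 2.1875 ≈ -0.1823.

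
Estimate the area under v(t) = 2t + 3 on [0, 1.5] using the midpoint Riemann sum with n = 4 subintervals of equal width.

Δt = (1.5 − 0)/4 = 0.375.
Midpoints: 0.1875, 0.5625, 0.9375, 1.3125.
v(0.1875) = 3.375, v(0.5625) = 4.125, v(0.9375) = 4.875, v(1.3125) = 5.625.
Sum = Δt · [v(0.1875) + v(0.5625) + v(0.9375) + v(1.3125)].
Sum = 6.75.

6.75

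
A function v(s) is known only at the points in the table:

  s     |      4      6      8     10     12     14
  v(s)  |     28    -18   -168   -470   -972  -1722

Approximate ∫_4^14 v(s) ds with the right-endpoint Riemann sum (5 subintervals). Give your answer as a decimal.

Δs = 2.
Sum = 2·[(-18) + (-168) + (-470) + (-972) + (-1722)] = -6700.

-6700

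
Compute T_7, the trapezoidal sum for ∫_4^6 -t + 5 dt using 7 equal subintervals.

Δt = (6 − 4)/7 = 2/7.
f(4) = 1, f(30/7) = 5/7, f(32/7) = 3/7, f(34/7) = 1/7, f(36/7) = -1/7, f(38/7) = -3/7, f(40/7) = -5/7, f(6) = -1.
T_7 = (Δt/2)·[f(t_0) + 2f(t_1) + ... + 2f(t_{6}) + f(t_7)].
Sum = 0.

0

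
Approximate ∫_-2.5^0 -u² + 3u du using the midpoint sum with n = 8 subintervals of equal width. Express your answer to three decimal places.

-14.563

Δu = (0 − (-2.5))/8 = 0.3125.
Midpoints: -2.34375, -2.03125, -1.71875, -1.40625, -1.09375, -0.78125, -0.46875, -0.15625.
f(-2.34375) = -12825/1024, f(-2.03125) = -10465/1024, f(-1.71875) = -8305/1024, f(-1.40625) = -6345/1024, f(-1.09375) = -4585/1024, f(-0.78125) = -3025/1024, f(-0.46875) = -1665/1024, f(-0.15625) = -505/1024.
Sum = Δu · [f(-2.34375) + f(-2.03125) + f(-1.71875) + ...].
Sum ≈ -14.563.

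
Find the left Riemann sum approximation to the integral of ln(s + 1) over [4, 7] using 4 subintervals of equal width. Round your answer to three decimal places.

Δs = (7 − 4)/4 = 0.75.
Left endpoints: 4, 4.75, 5.5, 6.25.
f(4) ≈ 1.609, f(4.75) ≈ 1.749, f(5.5) ≈ 1.872, f(6.25) ≈ 1.981.
Sum = Δs · [f(4) + f(4.75) + f(5.5) + f(6.25)].
Sum ≈ 5.409.

5.409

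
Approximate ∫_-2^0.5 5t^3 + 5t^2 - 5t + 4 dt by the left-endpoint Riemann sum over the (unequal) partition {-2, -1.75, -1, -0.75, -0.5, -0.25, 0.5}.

Subinterval widths: 0.25, 0.75, 0.25, 0.25, 0.25, 0.75.
Left endpoints: -2, -1.75, -1, -0.75, -0.5, -0.25.
f(-2) = -6, f(-1.75) = 1.265625, f(-1) = 9, f(-0.75) = 8.453125, f(-0.5) = 7.125, f(-0.25) = 5.484375.
Sum = Σ Δt_i · f(t_i).
Sum = 9.70703125.

9.70703125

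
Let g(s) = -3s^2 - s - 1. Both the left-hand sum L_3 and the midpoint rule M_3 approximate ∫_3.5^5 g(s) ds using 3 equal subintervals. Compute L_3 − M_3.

L_3 = -80.25.
M_3 = -89.90625.
L_3 − M_3 = 9.65625.

9.65625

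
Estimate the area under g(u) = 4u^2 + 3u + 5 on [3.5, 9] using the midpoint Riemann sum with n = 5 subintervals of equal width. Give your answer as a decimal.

1043.24

Δu = (9 − 3.5)/5 = 1.1.
Midpoints: 4.05, 5.15, 6.25, 7.35, 8.45.
g(4.05) = 82.76, g(5.15) = 126.54, g(6.25) = 180, g(7.35) = 243.14, g(8.45) = 315.96.
Sum = Δu · [g(4.05) + g(5.15) + g(6.25) + g(7.35) + g(8.45)].
Sum = 1043.24.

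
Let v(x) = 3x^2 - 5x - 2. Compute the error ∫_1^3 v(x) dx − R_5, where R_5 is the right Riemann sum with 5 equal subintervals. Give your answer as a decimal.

-2.96

Exact integral: ∫_1^3 v(x) dx = 2.
R_5 = 4.96.
Error = 2 − 4.96 = -2.96.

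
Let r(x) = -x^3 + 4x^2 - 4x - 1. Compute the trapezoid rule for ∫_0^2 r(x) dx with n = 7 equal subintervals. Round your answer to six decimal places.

Δx = (2 − 0)/7 = 2/7.
r(0) = -1, r(2/7) = -631/343, r(4/7) = -743/343, r(6/7) = -727/343, r(8/7) = -631/343, r(10/7) = -503/343, r(12/7) = -391/343, r(2) = -1.
T_7 = (Δx/2)·[r(x_0) + 2r(x_1) + ... + 2r(x_{6}) + r(x_7)].
Sum ≈ -3.306122.

-3.306122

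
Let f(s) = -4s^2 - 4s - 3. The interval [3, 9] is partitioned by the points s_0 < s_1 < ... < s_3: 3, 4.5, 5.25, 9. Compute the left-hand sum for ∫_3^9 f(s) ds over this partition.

Subinterval widths: 1.5, 0.75, 3.75.
Left endpoints: 3, 4.5, 5.25.
f(3) = -51, f(4.5) = -102, f(5.25) = -134.25.
Sum = Σ Δs_i · f(s_i).
Sum = -656.4375.

-656.4375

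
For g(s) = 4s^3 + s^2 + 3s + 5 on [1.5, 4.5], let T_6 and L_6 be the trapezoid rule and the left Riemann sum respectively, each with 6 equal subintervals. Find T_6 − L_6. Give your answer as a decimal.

T_6 = 480.875.
L_6 = 386.375.
T_6 − L_6 = 94.5.

94.5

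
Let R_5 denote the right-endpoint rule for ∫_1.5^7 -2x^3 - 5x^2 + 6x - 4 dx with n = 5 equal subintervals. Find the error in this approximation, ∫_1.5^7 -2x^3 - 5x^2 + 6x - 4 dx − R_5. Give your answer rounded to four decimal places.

517.8296

Exact integral: ∫_1.5^7 f(x) dx ≈ -1645.760417.
R_5 = -2163.59.
Error ≈ -1645.760417 − (-2163.59) ≈ 517.8296.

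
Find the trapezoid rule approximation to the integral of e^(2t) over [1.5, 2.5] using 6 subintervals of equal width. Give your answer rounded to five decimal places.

Δt = (2.5 − 1.5)/6 = 1/6.
f(1.5) ≈ 20.08554, f(5/3) ≈ 28.03162, f(11/6) ≈ 39.12128, f(2) ≈ 54.59815, f(13/6) ≈ 76.19786, f(7/3) ≈ 106.34268, f(2.5) ≈ 148.41316.
T_6 = (Δt/2)·[f(t_0) + 2f(t_1) + ... + 2f(t_{5}) + f(t_6)].
Sum ≈ 64.75682.

64.75682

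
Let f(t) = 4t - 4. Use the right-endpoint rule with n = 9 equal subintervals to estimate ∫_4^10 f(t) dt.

152

Δt = (10 − 4)/9 = 2/3.
Right endpoints: 14/3, 16/3, 6, 20/3, 22/3, 8, 26/3, 28/3, 10.
f(14/3) = 44/3, f(16/3) = 52/3, f(6) = 20, f(20/3) = 68/3, f(22/3) = 76/3, f(8) = 28, f(26/3) = 92/3, f(28/3) = 100/3, f(10) = 36.
Sum = Δt · [f(14/3) + f(16/3) + f(6) + ...].
Sum = 152.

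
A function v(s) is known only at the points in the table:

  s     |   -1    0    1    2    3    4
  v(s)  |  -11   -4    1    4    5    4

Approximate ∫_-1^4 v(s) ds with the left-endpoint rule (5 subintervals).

-5

Δs = 1.
Sum = 1·[(-11) + (-4) + 1 + 4 + 5] = -5.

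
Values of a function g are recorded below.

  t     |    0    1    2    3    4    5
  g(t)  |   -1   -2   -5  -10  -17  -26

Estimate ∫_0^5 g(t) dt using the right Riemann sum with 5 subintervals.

-60

Δt = 1.
Sum = 1·[(-2) + (-5) + (-10) + (-17) + (-26)] = -60.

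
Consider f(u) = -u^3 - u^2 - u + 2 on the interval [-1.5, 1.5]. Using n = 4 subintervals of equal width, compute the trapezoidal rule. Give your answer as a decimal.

3.46875

Δu = (1.5 − (-1.5))/4 = 0.75.
f(-1.5) = 4.625, f(-0.75) = 2.609375, f(0) = 2, f(0.75) = 0.265625, f(1.5) = -5.125.
T_4 = (Δu/2)·[f(u_0) + 2f(u_1) + 2f(u_2) + 2f(u_3) + f(u_4)].
Sum = 3.46875.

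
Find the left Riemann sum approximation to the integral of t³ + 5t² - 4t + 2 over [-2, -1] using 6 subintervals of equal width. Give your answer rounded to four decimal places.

16.9190

Δt = (-1 − (-2))/6 = 1/6.
Left endpoints: -2, -11/6, -5/3, -1.5, -4/3, -7/6.
f(-2) = 22, f(-11/6) = 4315/216, f(-5/3) = 484/27, f(-1.5) = 15.875, f(-4/3) = 374/27, f(-7/6) = 2567/216.
Sum = Δt · [f(-2) + f(-11/6) + f(-5/3) + ...].
Sum ≈ 16.9190.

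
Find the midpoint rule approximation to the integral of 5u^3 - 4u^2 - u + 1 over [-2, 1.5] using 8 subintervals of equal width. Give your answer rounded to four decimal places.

Δu = (1.5 − (-2))/8 = 0.4375.
Midpoints: -1.78125, -1.34375, -0.90625, -0.46875, -0.03125, 0.40625, 0.84375, 1.28125.
f(-1.78125) = -1250701/32768, f(-1.34375) = -557407/32768, f(-0.90625) = -167129/32768, f(-0.46875) = 2453/32768, f(-0.03125) = 33659/32768, f(0.40625) = 8809/32768, f(0.84375) = 10223/32768, f(1.28125) = 120221/32768.
Sum = Δu · [f(-1.78125) + f(-1.34375) + f(-0.90625) + ...].
Sum ≈ -24.0309.

-24.0309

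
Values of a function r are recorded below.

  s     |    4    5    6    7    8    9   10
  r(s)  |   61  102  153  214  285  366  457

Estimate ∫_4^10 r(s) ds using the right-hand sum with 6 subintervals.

Δs = 1.
Sum = 1·[102 + 153 + 214 + 285 + 366 + 457] = 1577.

1577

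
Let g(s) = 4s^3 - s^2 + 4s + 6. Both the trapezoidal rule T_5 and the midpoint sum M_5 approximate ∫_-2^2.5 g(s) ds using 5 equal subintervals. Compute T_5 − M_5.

T_5 = 47.9025.
M_5 = 46.08.
T_5 − M_5 = 1.8225.

1.8225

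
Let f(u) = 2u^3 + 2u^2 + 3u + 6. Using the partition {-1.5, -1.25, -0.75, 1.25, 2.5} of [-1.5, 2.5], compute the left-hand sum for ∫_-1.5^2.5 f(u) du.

29.5859375

Subinterval widths: 0.25, 0.5, 2, 1.25.
Left endpoints: -1.5, -1.25, -0.75, 1.25.
f(-1.5) = -0.75, f(-1.25) = 1.46875, f(-0.75) = 4.03125, f(1.25) = 16.78125.
Sum = Σ Δu_i · f(u_i).
Sum = 29.5859375.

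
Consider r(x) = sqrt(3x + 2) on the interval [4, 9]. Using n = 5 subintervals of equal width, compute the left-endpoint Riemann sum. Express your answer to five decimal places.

22.23175

Δx = (9 − 4)/5 = 1.
Left endpoints: 4, 5, 6, 7, 8.
r(4) ≈ 3.74166, r(5) ≈ 4.12311, r(6) ≈ 4.47214, r(7) ≈ 4.79583, r(8) ≈ 5.09902.
Sum = Δx · [r(4) + r(5) + r(6) + r(7) + r(8)].
Sum ≈ 22.23175.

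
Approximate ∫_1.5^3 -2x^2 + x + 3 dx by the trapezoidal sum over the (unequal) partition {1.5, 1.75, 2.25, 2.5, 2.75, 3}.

-7.9375

Subinterval widths: 0.25, 0.5, 0.25, 0.25, 0.25.
f(1.5) = 0, f(1.75) = -1.375, f(2.25) = -4.875, f(2.5) = -7, f(2.75) = -9.375, f(3) = -12.
On each subinterval the trapezoid contributes (Δx_i/2)·[f(x_{i-1}) + f(x_i)].
Sum = -7.9375.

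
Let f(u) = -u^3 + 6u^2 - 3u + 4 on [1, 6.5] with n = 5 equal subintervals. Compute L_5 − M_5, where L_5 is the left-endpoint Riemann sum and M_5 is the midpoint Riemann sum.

14.7090625

L_5 = 78.98.
M_5 = 64.2709375.
L_5 − M_5 = 14.7090625.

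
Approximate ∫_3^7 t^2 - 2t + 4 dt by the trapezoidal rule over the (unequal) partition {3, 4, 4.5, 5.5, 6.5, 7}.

Subinterval widths: 1, 0.5, 1, 1, 0.5.
f(3) = 7, f(4) = 12, f(4.5) = 15.25, f(5.5) = 23.25, f(6.5) = 33.25, f(7) = 39.
On each subinterval the trapezoid contributes (Δt_i/2)·[f(t_{i-1}) + f(t_i)].
Sum = 81.875.

81.875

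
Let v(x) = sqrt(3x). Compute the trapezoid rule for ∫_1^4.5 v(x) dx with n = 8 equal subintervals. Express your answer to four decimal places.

9.8607

Δx = (4.5 − 1)/8 = 0.4375.
v(1) ≈ 1.7321, v(1.4375) ≈ 2.0767, v(1.875) ≈ 2.3717, v(2.3125) ≈ 2.6339, v(2.75) ≈ 2.8723, v(3.1875) ≈ 3.0923, v(3.625) ≈ 3.2977, v(4.0625) ≈ 3.4911, v(4.5) ≈ 3.6742.
T_8 = (Δx/2)·[v(x_0) + 2v(x_1) + ... + 2v(x_{7}) + v(x_8)].
Sum ≈ 9.8607.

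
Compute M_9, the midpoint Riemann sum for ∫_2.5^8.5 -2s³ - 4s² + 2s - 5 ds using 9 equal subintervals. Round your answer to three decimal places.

Δs = (8.5 − 2.5)/9 = 2/3.
Midpoints: 17/6, 3.5, 25/6, 29/6, 5.5, 37/6, 41/6, 7.5, 49/6.
f(17/6) = -8309/108, f(3.5) = -132.75, f(25/6) = -22765/108, f(29/6) = -33977/108, f(5.5) = -447.75, f(37/6) = -66289/108, f(41/6) = -88157/108, f(7.5) = -1058.75, f(49/6) = -145237/108.
Sum = Δs · [f(17/6) + f(3.5) + f(25/6) + ...].
Sum ≈ -3344.278.

-3344.278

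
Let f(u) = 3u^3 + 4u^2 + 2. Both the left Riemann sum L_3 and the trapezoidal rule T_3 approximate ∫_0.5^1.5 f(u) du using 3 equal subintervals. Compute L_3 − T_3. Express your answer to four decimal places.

-2.9583

L_3 ≈ 7.365741.
T_3 ≈ 10.324074.
L_3 − T_3 ≈ -2.9583.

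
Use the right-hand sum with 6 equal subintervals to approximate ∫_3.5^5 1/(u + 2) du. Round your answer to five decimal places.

Δu = (5 − 3.5)/6 = 0.25.
Right endpoints: 3.75, 4, 4.25, 4.5, 4.75, 5.
f(3.75) = 4/23, f(4) = 1/6, f(4.25) = 0.16, f(4.5) = 2/13, f(4.75) = 4/27, f(5) = 1/7.
Sum = Δu · [f(3.75) + f(4) + f(4.25) + ...].
Sum ≈ 0.23636.

0.23636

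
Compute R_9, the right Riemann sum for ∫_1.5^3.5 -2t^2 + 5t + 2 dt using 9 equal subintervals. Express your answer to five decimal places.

1.52263

Δt = (3.5 − 1.5)/9 = 2/9.
Right endpoints: 31/18, 35/18, 13/6, 43/18, 47/18, 17/6, 55/18, 59/18, 3.5.
f(31/18) = 379/81, f(35/18) = 337/81, f(13/6) = 31/9, f(43/18) = 205/81, f(47/18) = 115/81, f(17/6) = 1/9, f(55/18) = -113/81, f(59/18) = -251/81, f(3.5) = -5.
Sum = Δt · [f(31/18) + f(35/18) + f(13/6) + ...].
Sum ≈ 1.52263.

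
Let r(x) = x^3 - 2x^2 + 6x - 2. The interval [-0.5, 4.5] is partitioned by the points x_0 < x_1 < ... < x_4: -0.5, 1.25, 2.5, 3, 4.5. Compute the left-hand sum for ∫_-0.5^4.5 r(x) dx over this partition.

41.12890625

Subinterval widths: 1.75, 1.25, 0.5, 1.5.
Left endpoints: -0.5, 1.25, 2.5, 3.
r(-0.5) = -5.625, r(1.25) = 4.328125, r(2.5) = 16.125, r(3) = 25.
Sum = Σ Δx_i · r(x_i).
Sum = 41.12890625.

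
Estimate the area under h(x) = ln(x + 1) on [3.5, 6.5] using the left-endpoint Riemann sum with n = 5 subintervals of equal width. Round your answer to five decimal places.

5.18751

Δx = (6.5 − 3.5)/5 = 0.6.
Left endpoints: 3.5, 4.1, 4.7, 5.3, 5.9.
h(3.5) ≈ 1.50408, h(4.1) ≈ 1.62924, h(4.7) ≈ 1.74047, h(5.3) ≈ 1.84055, h(5.9) ≈ 1.93152.
Sum = Δx · [h(3.5) + h(4.1) + h(4.7) + h(5.3) + h(5.9)].
Sum ≈ 5.18751.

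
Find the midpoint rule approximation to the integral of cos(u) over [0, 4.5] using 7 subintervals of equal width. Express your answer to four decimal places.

-0.9946

Δu = (4.5 − 0)/7 = 9/14.
Midpoints: 9/28, 27/28, 45/28, 2.25, 81/28, 99/28, 117/28.
f(9/28) ≈ 0.9488, f(27/28) ≈ 0.5700, f(45/28) ≈ -0.0363, f(2.25) ≈ -0.6282, f(81/28) ≈ -0.9692, f(99/28) ≈ -0.9233, f(117/28) ≈ -0.5088.
Sum = Δu · [f(9/28) + f(27/28) + f(45/28) + ...].
Sum ≈ -0.9946.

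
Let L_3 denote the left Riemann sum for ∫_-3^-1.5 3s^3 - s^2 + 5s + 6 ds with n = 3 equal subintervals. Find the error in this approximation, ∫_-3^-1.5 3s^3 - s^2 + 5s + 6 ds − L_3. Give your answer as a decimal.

Exact integral: ∫_-3^-1.5 f(s) ds = -72.703125.
L_3 = -95.3125.
Error = -72.703125 − (-95.3125) = 22.609375.

22.609375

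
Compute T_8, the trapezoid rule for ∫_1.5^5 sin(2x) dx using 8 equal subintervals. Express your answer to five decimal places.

Δx = (5 − 1.5)/8 = 0.4375.
f(1.5) ≈ 0.14112, f(1.9375) ≈ -0.66940, f(2.375) ≈ -0.99929, f(2.8125) ≈ -0.61168, f(3.25) ≈ 0.21512, f(3.6875) ≈ 0.88746, f(4.125) ≈ 0.92260, f(4.5625) ≈ 0.29531, f(5) ≈ -0.54402.
T_8 = (Δx/2)·[f(x_0) + 2f(x_1) + ... + 2f(x_{7}) + f(x_8)].
Sum ≈ -0.07058.

-0.07058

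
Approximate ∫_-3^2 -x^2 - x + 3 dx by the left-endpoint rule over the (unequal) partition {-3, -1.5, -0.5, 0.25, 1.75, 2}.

3.765625

Subinterval widths: 1.5, 1, 0.75, 1.5, 0.25.
Left endpoints: -3, -1.5, -0.5, 0.25, 1.75.
f(-3) = -3, f(-1.5) = 2.25, f(-0.5) = 3.25, f(0.25) = 2.6875, f(1.75) = -1.8125.
Sum = Σ Δx_i · f(x_i).
Sum = 3.765625.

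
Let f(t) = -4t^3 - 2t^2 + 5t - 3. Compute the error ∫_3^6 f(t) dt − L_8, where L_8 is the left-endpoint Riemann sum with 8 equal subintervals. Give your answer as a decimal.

Exact integral: ∫_3^6 f(t) dt = -1282.5.
L_8 = -1137.375.
Error = -1282.5 − (-1137.375) = -145.125.

-145.125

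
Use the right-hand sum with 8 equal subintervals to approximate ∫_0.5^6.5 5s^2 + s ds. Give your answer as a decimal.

562.3125

Δs = (6.5 − 0.5)/8 = 0.75.
Right endpoints: 1.25, 2, 2.75, 3.5, 4.25, 5, 5.75, 6.5.
f(1.25) = 9.0625, f(2) = 22, f(2.75) = 40.5625, f(3.5) = 64.75, f(4.25) = 94.5625, f(5) = 130, f(5.75) = 171.0625, f(6.5) = 217.75.
Sum = Δs · [f(1.25) + f(2) + f(2.75) + ...].
Sum = 562.3125.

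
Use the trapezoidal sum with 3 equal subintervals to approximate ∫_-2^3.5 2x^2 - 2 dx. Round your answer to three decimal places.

29.079

Δx = (3.5 − (-2))/3 = 11/6.
f(-2) = 6, f(-1/6) = -35/18, f(5/3) = 32/9, f(3.5) = 22.5.
T_3 = (Δx/2)·[f(x_0) + 2f(x_1) + 2f(x_2) + f(x_3)].
Sum ≈ 29.079.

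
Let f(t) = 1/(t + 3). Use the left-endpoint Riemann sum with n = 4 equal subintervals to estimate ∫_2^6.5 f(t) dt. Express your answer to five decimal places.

Δt = (6.5 − 2)/4 = 1.125.
Left endpoints: 2, 3.125, 4.25, 5.375.
f(2) = 0.2, f(3.125) = 8/49, f(4.25) = 4/29, f(5.375) = 8/67.
Sum = Δt · [f(2) + f(3.125) + f(4.25) + f(5.375)].
Sum ≈ 0.69817.

0.69817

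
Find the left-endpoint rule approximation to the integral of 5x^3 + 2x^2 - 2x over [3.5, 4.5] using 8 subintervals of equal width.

333.375

Δx = (4.5 − 3.5)/8 = 0.125.
Left endpoints: 3.5, 3.625, 3.75, 3.875, 4, 4.125, 4.25, 4.375.
f(3.5) = 231.875, f(3.625) = 131689/512, f(3.75) = 284.296875, f(3.875) = 160363/512, f(4) = 344, f(4.125) = 192885/512, f(4.25) = 411.453125, f(4.375) = 229495/512.
Sum = Δx · [f(3.5) + f(3.625) + f(3.75) + ...].
Sum = 333.375.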